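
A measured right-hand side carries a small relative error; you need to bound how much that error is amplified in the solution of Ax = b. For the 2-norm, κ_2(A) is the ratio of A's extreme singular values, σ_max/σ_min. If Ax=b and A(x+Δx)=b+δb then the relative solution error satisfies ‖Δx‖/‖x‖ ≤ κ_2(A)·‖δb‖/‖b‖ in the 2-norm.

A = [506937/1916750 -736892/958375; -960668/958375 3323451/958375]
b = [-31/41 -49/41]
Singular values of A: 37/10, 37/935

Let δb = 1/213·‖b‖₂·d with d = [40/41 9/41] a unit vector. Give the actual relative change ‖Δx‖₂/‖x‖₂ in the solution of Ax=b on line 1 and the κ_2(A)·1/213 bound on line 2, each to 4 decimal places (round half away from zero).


0.0066
0.4390

σ_max = 37/10, σ_min = 37/935
condition number: (37/10) ÷ (37/935) = 93.5000
κ_2(A)·‖δb‖/‖b‖ = 0.4390
solve Ax = b  →  x = [-24.1838 -7.3351]
‖b‖ = 1.4142, ‖x‖ = 25.2717
with δb = [0.0065 0.0015], A·Δx = δb → ‖Δx‖ = 0.1678
realised ‖Δx‖/‖x‖ = 0.0066
so the bound overstates the realised error by a factor of ≈ 66.1183 (computed from the unrounded values)


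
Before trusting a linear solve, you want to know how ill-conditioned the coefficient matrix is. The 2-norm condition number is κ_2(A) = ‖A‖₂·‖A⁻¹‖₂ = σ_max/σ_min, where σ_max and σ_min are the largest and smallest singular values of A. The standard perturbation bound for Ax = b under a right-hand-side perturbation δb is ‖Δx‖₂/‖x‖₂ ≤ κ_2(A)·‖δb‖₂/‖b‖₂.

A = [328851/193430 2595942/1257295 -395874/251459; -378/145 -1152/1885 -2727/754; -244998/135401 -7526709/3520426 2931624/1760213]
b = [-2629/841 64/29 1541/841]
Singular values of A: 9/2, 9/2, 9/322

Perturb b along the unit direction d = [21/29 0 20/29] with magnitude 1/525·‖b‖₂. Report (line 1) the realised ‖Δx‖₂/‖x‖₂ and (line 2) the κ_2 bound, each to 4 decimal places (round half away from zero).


from the listed singular values, σ₁ = 9/2, σ_n = 9/322
condition number: (9/2) ÷ (9/322) = 161.0000
bound on ‖Δx‖/‖x‖: κ·ε = 161.0000·1/525 = 0.3067
solve Ax = b  →  x = [20.7556 -26.9983 -11.0085]
‖b‖₂ = 4.2426 and ‖x‖₂ = 35.7895
Δx = A⁻¹·δb where δb = 1/525·4.2426·d; ‖Δx‖ = 0.2891
dividing the unrounded norms, ‖Δx‖/‖x‖ = 0.0081
tightness: 0.0081 against a bound of 0.3067 (unrounded ratio ≈ 0.0263)

0.0081
0.3067


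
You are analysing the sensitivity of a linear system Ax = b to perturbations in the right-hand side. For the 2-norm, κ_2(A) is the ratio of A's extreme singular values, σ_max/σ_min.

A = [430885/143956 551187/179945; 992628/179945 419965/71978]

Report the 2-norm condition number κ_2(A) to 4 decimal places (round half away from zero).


146.0000

form AᵀA = [2434854149/61816400 25563447/618164; 25563447/618164 671100521/15454100] with trace 176526077/2131600 and determinant 68574961/213160000
char-poly roots: 8281/100 and 8281/2131600
κ = σ_max/σ_min = (91/10)/(91/1460) = 146.0000


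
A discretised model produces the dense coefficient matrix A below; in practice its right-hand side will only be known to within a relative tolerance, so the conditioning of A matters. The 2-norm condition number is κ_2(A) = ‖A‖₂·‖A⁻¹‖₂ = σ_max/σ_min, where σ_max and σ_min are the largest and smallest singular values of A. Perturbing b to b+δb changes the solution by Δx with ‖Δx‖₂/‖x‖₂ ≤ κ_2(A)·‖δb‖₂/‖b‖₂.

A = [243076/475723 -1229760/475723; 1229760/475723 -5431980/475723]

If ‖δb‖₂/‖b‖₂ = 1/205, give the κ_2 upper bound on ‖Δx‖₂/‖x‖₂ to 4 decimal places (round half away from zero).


M = AᵀA = [934798096/134629609 -4151669760/134629609; -4151669760/134629609 18452538000/134629609]. tr(M)=11533216/80089, det(M)=57600/80089
solving λ² − 11533216/80089·λ + 57600/80089 = 0 gives λ = 144, 400/80089
κ = σ_max/σ_min = 12/(20/283) = 169.8000
worst-case relative error ≤ 169.8000 × 1/205 = 0.8283

0.8283


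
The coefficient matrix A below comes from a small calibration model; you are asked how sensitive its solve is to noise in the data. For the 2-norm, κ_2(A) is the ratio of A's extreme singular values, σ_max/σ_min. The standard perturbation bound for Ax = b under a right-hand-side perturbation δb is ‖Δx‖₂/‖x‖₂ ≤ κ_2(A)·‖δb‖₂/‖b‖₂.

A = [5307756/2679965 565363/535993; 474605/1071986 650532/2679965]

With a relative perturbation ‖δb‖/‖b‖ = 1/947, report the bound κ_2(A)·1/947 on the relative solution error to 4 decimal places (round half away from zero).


AᵀA = [70386878449/17090332900 1876967118/854516645; 1876967118/854516645 5005398529/4272583225]; tr = 62566417/11827220, det = 279841/1478402500
λ_max, λ_min = (62566417/11827220 ± √97861265612589609/3497078323210000)/2 = 529/100, 529/14784025
so κ_2 = √((529/100) / (529/14784025)) = 384.5000
worst-case relative error ≤ 384.5000 × 1/947 = 0.4060

0.4060


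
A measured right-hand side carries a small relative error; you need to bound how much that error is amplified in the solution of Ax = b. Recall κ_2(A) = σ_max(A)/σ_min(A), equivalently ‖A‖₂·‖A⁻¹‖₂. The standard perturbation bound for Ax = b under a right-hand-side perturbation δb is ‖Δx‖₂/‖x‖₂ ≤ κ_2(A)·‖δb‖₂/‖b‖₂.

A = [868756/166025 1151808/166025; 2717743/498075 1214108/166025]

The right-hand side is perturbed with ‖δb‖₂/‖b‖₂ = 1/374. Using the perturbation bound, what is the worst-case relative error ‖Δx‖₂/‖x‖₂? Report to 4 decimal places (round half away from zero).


AᵀA = [16859405353/294980625 7492929668/98326875; 7492929668/98326875 3330225808/32775625]; tr = 374651501/2359845, det = 5531904/32775625
solving λ² − 374651501/2359845·λ + 5531904/32775625 = 0 gives λ = 3969/25, 12544/11799225
κ_2(A) = √(λ_max/λ_min) = √((3969/25) / (12544/11799225)) = 386.4375
worst-case relative error ≤ 386.4375 × 1/374 = 1.0333

1.0333


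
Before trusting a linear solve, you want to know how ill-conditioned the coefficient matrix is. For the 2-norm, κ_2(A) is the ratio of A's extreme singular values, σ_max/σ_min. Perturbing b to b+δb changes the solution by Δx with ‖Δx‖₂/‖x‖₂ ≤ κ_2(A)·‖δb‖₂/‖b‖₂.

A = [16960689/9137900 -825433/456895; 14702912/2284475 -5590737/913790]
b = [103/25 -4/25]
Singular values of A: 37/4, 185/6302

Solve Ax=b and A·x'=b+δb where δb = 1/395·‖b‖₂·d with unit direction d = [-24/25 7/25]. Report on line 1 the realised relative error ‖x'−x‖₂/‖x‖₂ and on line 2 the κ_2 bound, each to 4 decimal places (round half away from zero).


from the listed singular values, σ₁ = 37/4, σ_n = 185/6302
κ = σ_max/σ_min = (37/4)/(185/6302) = 315.1000
bound on ‖Δx‖/‖x‖: κ·ε = 315.1000·1/395 = 0.7977
solve Ax = b  →  x = [-93.8938 -98.7452]
‖b‖ = 4.1231, ‖x‖ = 136.2595
δb = ε·‖b‖·d = [-0.0100 0.0029]; solving A·Δx = δb gives ‖Δx‖ = 0.3556
dividing the unrounded norms, ‖Δx‖/‖x‖ = 0.0026
realised/bound (from unrounded values) ≈ 0.0033

0.0026
0.7977


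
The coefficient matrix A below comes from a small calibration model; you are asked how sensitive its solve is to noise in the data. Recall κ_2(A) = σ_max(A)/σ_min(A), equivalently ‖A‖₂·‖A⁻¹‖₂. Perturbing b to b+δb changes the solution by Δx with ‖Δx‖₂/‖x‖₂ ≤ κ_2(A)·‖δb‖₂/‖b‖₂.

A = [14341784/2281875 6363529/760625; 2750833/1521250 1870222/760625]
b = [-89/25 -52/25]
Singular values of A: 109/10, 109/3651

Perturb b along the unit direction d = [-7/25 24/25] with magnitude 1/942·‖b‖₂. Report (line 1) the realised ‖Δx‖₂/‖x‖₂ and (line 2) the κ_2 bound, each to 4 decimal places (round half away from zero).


0.0044
0.3876

largest singular value 109/10, smallest 109/3651
κ = σ_max/σ_min = (109/10)/(109/3651) = 365.1000
worst-case relative error ≤ 365.1000 × 1/942 = 0.3876
solve Ax = b  →  x = [26.5761 -20.3908]
‖b‖ = 4.1231, ‖x‖ = 33.4974
Δx = A⁻¹·δb where δb = 1/942·4.1231·d; ‖Δx‖ = 0.1466
relative error = 0.0044
so the bound overstates the realised error by a factor of ≈ 88.5551 (computed from the unrounded values)


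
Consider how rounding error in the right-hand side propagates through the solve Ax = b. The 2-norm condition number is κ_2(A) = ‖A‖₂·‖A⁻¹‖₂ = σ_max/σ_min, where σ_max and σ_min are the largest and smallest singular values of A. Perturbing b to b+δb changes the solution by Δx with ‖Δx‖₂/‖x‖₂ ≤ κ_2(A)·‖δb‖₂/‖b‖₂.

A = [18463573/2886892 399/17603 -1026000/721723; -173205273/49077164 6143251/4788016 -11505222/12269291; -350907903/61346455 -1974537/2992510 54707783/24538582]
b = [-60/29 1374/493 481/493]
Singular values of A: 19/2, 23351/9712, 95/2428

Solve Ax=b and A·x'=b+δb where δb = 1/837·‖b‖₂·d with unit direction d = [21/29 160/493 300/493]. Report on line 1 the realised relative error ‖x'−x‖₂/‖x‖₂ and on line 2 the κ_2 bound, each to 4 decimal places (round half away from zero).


from the listed singular values, σ₁ = 19/2, σ_n = 95/2428
condition number: (19/2) ÷ (95/2428) = 242.8000
bound on ‖Δx‖/‖x‖: κ·ε = 242.8000·1/837 = 0.2901
solve Ax = b  →  x = [-0.4542 0.4991 -0.5799]
‖b‖₂ = 3.6056 and ‖x‖₂ = 0.8898
with δb = [0.0031 0.0014 0.0026], A·Δx = δb → ‖Δx‖ = 0.1101
realised ‖Δx‖/‖x‖ = 0.1237
so the bound overstates the realised error by a factor of ≈ 2.3443 (computed from the unrounded values)

0.1237
0.2901


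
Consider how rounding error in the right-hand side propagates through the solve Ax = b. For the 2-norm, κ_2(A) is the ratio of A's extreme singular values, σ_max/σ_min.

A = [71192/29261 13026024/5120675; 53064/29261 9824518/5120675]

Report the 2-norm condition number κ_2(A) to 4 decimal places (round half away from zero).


form AᵀA = [7884088960/856206121 289735384752/29967214235; 289735384752/29967214235 10647938207236/1048852498225] with trace 24145002596/1247149225 and determinant 3748096/1247149225
eigenvalues of AᵀA: λ = (tr ± √(tr²−4·det))/2 = 484/25, 7744/49885969
so κ_2 = √((484/25) / (7744/49885969)) = 353.1500

353.1500


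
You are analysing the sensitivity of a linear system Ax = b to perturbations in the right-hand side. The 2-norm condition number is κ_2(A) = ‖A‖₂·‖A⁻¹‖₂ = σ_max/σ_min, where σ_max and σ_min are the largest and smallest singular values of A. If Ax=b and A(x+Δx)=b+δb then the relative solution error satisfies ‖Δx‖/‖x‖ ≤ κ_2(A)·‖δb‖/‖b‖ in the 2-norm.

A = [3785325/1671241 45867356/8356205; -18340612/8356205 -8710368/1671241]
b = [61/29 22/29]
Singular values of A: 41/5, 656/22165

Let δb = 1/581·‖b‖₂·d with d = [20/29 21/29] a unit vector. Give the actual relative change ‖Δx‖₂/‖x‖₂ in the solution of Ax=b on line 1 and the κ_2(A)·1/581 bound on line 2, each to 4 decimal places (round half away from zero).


largest singular value 41/5, smallest 656/22165
κ_2(A) = (41/5) / (656/22165) = 277.0625
worst-case relative error ≤ 277.0625 × 1/581 = 0.4769
solve Ax = b  →  x = [-62.3311 26.1034]
‖b‖₂ = 2.2361 and ‖x‖₂ = 67.5763
Δx = A⁻¹·δb where δb = 1/581·2.2361·d; ‖Δx‖ = 0.1300
dividing the unrounded norms, ‖Δx‖/‖x‖ = 0.0019
realised/bound (from unrounded values) ≈ 0.0040

0.0019
0.4769


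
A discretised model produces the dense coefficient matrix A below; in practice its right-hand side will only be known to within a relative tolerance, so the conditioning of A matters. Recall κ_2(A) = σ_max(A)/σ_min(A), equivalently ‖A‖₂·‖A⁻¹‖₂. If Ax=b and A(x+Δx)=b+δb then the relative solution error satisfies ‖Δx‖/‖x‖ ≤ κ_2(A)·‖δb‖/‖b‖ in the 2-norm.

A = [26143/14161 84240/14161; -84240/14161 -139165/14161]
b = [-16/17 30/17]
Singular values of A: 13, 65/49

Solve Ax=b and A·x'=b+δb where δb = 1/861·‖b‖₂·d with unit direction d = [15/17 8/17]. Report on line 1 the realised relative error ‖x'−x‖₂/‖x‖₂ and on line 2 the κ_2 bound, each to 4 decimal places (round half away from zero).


from the listed singular values, σ₁ = 13, σ_n = 65/49
κ = σ_max/σ_min = 13/(65/49) = 9.8000
κ_2(A)·‖δb‖/‖b‖ = 0.0114
solve Ax = b  →  x = [-0.0724 -0.1357]
‖b‖ = 2.0000, ‖x‖ = 0.1538
Δx = A⁻¹·δb where δb = 1/861·2.0000·d; ‖Δx‖ = 0.0018
relative error = 0.0114
tightness: 0.0114 against a bound of 0.0114; the bound is attained (ratio 1)

0.0114
0.0114


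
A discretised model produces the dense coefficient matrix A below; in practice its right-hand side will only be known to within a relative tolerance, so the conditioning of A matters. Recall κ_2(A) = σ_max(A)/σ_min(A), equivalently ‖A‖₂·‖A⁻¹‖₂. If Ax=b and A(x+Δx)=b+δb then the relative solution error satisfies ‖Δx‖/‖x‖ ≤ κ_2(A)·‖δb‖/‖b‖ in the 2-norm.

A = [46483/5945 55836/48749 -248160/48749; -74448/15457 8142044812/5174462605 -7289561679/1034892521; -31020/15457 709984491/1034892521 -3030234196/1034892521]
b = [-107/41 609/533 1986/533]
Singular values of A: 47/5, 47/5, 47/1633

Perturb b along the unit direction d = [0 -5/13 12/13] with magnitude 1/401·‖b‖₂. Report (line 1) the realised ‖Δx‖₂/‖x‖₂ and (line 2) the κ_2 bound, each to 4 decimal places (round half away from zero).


0.0039
0.8145

largest singular value 47/5, smallest 47/1633
κ = σ_max/σ_min = (47/5)/(47/1633) = 326.6000
bound on ‖Δx‖/‖x‖: κ·ε = 326.6000·1/401 = 0.8145
solve Ax = b  →  x = [-0.3778 101.7062 22.8162]
‖b‖ = 4.6904, ‖x‖ = 104.2347
δb = ε·‖b‖·d = [0.0000 -0.0045 0.0108]; solving A·Δx = δb gives ‖Δx‖ = 0.4064
dividing the unrounded norms, ‖Δx‖/‖x‖ = 0.0039
realised/bound (from unrounded values) ≈ 0.0048


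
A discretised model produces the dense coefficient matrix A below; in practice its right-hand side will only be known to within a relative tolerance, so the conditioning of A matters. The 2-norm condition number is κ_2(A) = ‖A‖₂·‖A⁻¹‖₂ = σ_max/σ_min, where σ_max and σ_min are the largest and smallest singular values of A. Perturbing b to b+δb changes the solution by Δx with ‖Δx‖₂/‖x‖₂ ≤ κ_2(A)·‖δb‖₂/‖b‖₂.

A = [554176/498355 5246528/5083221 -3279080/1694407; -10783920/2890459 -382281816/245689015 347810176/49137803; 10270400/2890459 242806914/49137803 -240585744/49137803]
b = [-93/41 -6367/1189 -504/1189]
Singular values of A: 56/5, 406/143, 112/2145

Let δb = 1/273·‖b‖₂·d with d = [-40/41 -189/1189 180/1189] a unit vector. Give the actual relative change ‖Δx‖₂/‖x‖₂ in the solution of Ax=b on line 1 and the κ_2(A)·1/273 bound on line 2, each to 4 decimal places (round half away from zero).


0.0071
0.7857

σ_max = 56/5, σ_min = 112/2145
condition number: (56/5) ÷ (112/2145) = 214.5000
worst-case relative error ≤ 214.5000 × 1/273 = 0.7857
solve Ax = b  →  x = [50.8220 -13.8556 22.9854]
2-norm of b is 5.8310; of x, 57.4733
δb = ε·‖b‖·d = [-0.0208 -0.0034 0.0032]; solving A·Δx = δb gives ‖Δx‖ = 0.4091
relative error = 0.0071
so the bound overstates the realised error by a factor of ≈ 110.3937 (computed from the unrounded values)


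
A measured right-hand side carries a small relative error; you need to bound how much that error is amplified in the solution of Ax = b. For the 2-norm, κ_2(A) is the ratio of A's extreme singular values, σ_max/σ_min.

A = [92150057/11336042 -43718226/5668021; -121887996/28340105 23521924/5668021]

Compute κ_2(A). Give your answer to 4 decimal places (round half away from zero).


287.4250

M = AᵀA = [940199167485001/11116422856900 -44770355442981/555821142845; -44770355442981/555821142845 8527903782868/111164228569]. tr(M)=2131973300561/13218100900, det(M)=1040578564/3304525225
char-poly roots: 16129/100 and 258064/132181009
κ_2(A) = √(λ_max/λ_min) = √((16129/100) / (258064/132181009)) = 287.4250


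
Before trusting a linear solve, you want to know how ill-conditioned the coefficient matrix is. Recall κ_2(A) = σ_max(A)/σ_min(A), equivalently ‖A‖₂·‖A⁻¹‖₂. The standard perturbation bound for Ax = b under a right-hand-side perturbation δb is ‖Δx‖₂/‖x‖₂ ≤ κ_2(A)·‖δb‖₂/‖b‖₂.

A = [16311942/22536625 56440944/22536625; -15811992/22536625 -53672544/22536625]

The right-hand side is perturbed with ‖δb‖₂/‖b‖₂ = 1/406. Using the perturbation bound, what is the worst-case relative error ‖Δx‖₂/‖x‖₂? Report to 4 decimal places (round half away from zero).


0.9571

form AᵀA = [613672464708/603923265625 2103842141856/603923265625; 2103842141856/603923265625 7213224897792/603923265625] with trace 2504607156/193255445 and determinant 26873856/24156930625
λ_max, λ_min = (2504607156/193255445 ± √156822270331960091664/933691675553700625)/2 = 324/25, 82944/966277225
κ_2(A) = √(λ_max/λ_min) = √((324/25) / (82944/966277225)) = 388.5625
perturbation bound = 388.5625·1/406 = 0.9571


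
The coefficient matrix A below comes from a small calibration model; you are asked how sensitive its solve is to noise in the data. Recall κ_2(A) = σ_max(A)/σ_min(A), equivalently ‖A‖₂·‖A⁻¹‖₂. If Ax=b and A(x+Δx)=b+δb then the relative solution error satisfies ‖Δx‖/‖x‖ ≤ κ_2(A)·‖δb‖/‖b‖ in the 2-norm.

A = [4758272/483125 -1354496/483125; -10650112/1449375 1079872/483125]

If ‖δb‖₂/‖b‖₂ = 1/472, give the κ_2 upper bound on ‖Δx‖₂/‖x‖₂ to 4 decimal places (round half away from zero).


M = AᵀA = [12687810297856/84027515625 -1233437556736/28009171875; -1233437556736/28009171875 120031318016/9336390625]. tr(M)=22028947456/134444025, det(M)=268435456/134444025
λ_max, λ_min = (22028947456/134444025 ± √485130167846579470336/18075195858200625)/2 = 4096/25, 65536/5377761
so κ_2 = √((4096/25) / (65536/5377761)) = 115.9500
bound on ‖Δx‖/‖x‖: κ·ε = 115.9500·1/472 = 0.2457

0.2457


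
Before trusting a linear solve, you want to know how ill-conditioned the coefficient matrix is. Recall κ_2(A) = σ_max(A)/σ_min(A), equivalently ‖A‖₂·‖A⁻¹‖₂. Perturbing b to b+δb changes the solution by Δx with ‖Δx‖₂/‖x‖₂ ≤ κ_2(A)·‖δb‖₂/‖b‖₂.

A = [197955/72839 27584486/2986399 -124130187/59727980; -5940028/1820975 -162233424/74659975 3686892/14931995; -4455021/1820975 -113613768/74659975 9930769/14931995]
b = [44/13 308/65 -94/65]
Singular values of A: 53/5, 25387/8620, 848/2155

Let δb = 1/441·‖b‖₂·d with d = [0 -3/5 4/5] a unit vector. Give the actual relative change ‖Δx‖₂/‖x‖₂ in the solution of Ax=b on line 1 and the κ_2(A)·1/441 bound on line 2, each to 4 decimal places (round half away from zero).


0.0034
0.0611

largest singular value 53/5, smallest 848/2155
condition number: (53/5) ÷ (848/2155) = 26.9375
worst-case relative error ≤ 26.9375 × 1/441 = 0.0611
solve Ax = b  →  x = [-1.1811 -1.5518 -10.0701]
‖b‖₂ = 6.0000 and ‖x‖₂ = 10.2572
with δb = [0.0000 -0.0082 0.0109], A·Δx = δb → ‖Δx‖ = 0.0346
relative error = 0.0034
so the bound overstates the realised error by a factor of ≈ 18.1210 (computed from the unrounded values)


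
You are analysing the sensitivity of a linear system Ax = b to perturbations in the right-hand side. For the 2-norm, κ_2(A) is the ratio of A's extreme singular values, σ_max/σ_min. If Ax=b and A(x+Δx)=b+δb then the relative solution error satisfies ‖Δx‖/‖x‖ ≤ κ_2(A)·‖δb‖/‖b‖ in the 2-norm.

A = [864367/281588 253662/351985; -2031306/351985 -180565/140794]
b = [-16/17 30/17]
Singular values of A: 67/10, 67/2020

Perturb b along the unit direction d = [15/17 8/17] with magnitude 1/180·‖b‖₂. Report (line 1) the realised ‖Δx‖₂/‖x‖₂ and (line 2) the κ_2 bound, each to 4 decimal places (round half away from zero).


largest singular value 67/10, smallest 67/2020
κ = σ_max/σ_min = (67/10)/(67/2020) = 202.0000
worst-case relative error ≤ 202.0000 × 1/180 = 1.1222
solve Ax = b  →  x = [-0.2912 -0.0655]
2-norm of b is 2.0000; of x, 0.2985
re-solving with b+δb shifts x by Δx of norm 0.3350
realised ‖Δx‖/‖x‖ = 1.1222
tightness: 1.1222 against a bound of 1.1222; the bound is attained (ratio 1)

1.1222
1.1222


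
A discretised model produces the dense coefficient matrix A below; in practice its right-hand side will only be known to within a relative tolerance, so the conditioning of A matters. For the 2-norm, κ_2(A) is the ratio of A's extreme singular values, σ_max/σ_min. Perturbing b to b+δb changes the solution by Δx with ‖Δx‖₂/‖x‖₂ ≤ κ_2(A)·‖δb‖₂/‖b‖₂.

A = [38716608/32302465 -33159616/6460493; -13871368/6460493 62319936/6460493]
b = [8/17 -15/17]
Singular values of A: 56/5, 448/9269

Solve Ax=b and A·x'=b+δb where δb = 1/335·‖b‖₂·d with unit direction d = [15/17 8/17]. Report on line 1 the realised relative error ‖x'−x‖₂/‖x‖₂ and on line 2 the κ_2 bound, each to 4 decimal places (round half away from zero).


0.6917
0.6917

σ_max = 56/5, σ_min = 448/9269
κ = σ_max/σ_min = (56/5)/(448/9269) = 231.7250
worst-case relative error ≤ 231.7250 × 1/335 = 0.6917
solve Ax = b  →  x = [0.0196 -0.0871]
‖b‖₂ = 1.0000 and ‖x‖₂ = 0.0893
δb = ε·‖b‖·d = [0.0026 0.0014]; solving A·Δx = δb gives ‖Δx‖ = 0.0618
dividing the unrounded norms, ‖Δx‖/‖x‖ = 0.6917
tightness: 0.6917 against a bound of 0.6917; the bound is attained (ratio 1)


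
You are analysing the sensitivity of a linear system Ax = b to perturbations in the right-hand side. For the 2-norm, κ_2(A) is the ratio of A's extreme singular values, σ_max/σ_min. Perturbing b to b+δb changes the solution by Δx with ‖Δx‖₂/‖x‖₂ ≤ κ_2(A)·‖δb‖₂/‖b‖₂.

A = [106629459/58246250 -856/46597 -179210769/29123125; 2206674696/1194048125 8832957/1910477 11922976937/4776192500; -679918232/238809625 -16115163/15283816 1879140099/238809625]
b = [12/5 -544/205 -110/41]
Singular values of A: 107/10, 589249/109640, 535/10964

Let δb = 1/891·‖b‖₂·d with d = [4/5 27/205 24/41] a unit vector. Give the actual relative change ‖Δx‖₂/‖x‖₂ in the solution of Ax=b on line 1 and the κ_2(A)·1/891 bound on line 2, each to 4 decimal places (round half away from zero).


largest singular value 107/10, smallest 535/10964
κ_2(A) = (107/10) / (535/10964) = 219.2800
worst-case relative error ≤ 219.2800 × 1/891 = 0.2461
solve Ax = b  →  x = [-0.0634 -0.3284 -0.4079]
2-norm of b is 4.4721; of x, 0.5275
Δx = A⁻¹·δb where δb = 1/891·4.4721·d; ‖Δx‖ = 0.1029
realised ‖Δx‖/‖x‖ = 0.1950
so the bound overstates the realised error by a factor of ≈ 1.2620 (computed from the unrounded values)

0.1950
0.2461


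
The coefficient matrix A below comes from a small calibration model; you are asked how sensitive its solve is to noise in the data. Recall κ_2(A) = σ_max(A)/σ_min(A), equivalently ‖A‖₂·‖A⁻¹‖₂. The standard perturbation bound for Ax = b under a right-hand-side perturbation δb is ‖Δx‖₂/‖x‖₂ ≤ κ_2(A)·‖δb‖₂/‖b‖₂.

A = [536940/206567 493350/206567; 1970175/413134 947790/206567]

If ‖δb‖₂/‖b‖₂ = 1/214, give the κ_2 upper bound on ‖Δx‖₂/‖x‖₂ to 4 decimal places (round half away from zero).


M = AᵀA = [17421480225/590587204 4147250625/147646801; 4147250625/147646801 3950519400/147646801]. tr(M)=39504825/702244, det(M)=50625/175561
eigenvalues of AᵀA: λ = (tr ± √(tr²−4·det))/2 = 225/4, 900/175561
so κ_2 = √((225/4) / (900/175561)) = 104.7500
κ_2(A)·‖δb‖/‖b‖ = 0.4895

0.4895


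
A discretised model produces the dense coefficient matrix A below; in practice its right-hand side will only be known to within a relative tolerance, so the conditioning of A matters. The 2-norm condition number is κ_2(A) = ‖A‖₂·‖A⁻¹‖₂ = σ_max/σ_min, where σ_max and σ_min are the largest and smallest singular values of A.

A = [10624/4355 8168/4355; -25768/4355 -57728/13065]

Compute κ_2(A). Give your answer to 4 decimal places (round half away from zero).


201.0000

AᵀA = [183872/4489 413696/13467; 413696/13467 930880/40401]; tr = 2585728/40401, det = 4096/40401
eigenvalues of AᵀA: λ = (tr ± √(tr²−4·det))/2 = 64, 64/40401
κ_2(A) = √(λ_max/λ_min) = √(64 / (64/40401)) = 201.0000


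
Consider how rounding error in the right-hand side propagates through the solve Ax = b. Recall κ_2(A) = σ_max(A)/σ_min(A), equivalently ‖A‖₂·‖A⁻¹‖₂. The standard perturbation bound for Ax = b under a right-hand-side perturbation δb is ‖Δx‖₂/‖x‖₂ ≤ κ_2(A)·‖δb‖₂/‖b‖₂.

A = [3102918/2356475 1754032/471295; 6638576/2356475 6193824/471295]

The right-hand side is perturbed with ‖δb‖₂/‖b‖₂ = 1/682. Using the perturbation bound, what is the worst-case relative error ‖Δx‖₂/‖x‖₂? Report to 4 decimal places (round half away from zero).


AᵀA = [85918066276/8884759081 372486310560/8884759081; 372486310560/8884759081 1657603360000/8884759081]; tr = 1037192996/5285401, det = 245862400/5285401
λ_max, λ_min = (1037192996/5285401 ± √1070571385452166416/27935463730801)/2 = 196, 1254400/5285401
κ_2(A) = √(λ_max/λ_min) = √(196 / (1254400/5285401)) = 28.7375
worst-case relative error ≤ 28.7375 × 1/682 = 0.0421

0.0421


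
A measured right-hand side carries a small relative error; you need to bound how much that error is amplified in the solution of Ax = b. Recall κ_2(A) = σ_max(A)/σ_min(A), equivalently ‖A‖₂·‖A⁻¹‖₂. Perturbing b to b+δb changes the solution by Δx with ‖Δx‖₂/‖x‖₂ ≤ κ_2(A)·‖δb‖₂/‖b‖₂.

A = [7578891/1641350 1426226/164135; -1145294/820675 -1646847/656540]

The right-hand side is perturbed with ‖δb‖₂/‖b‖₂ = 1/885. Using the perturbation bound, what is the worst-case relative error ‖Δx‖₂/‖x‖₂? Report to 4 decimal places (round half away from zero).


M = AᵀA = [5899894793/253555748 5530481595/126777874; 5530481595/126777874 82960081625/1014222992]. tr(M)=6268215341/59660176, det(M)=70644025/238640704
λ_max, λ_min = (6268215341/59660176 ± √39286308926182897881/3559336600350976)/2 = 1681/16, 42025/14915044
κ = σ_max/σ_min = (41/4)/(205/3862) = 193.1000
κ_2(A)·‖δb‖/‖b‖ = 0.2182

0.2182


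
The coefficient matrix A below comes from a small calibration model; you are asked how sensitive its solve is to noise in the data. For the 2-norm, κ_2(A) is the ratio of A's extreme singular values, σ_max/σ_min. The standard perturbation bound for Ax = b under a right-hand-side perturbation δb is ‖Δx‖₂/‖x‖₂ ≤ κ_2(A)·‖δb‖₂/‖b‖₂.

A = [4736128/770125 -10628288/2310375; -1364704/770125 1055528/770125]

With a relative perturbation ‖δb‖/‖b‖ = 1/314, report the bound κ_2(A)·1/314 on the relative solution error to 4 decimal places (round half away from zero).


0.7358

AᵀA = [38869320704/948948025 -87453411584/2846844075; -87453411584/2846844075 196780416064/8540532225]; tr = 21864172096/341621289, det = 26214400/341621289
char-poly roots: 64 and 409600/341621289
σ_max=√64=8, σ_min=√(409600/341621289)=(640/18483) → κ = 231.0375
worst-case relative error ≤ 231.0375 × 1/314 = 0.7358


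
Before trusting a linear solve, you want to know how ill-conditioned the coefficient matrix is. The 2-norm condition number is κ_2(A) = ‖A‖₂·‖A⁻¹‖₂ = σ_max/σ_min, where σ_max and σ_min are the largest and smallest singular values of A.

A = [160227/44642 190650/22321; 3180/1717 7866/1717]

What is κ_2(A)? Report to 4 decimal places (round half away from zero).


176.7500

AᵀA = [112486761/6895876 67477455/1723969; 67477455/1723969 161951976/1723969]; tr = 4498785/40804, det = 3969/10201
eigenvalues of AᵀA: λ = (tr ± √(tr²−4·det))/2 = 441/4, 36/10201
so κ_2 = √((441/4) / (36/10201)) = 176.7500


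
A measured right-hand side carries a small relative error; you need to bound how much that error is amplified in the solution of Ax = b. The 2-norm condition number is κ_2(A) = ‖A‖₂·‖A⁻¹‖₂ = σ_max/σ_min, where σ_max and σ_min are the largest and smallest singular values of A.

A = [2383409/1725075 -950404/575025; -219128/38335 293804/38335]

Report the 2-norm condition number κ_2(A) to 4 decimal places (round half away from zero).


M = AᵀA = [61222621201/1770305625 -27199382756/590101875; -27199382756/590101875 12091282336/196700625]. tr(M)=6801766489/70812225, det(M)=92236816/70812225
eigenvalues of AᵀA: λ = (tr ± √(tr²−4·det))/2 = 2401/25, 38416/2832489
so κ_2 = √((2401/25) / (38416/2832489)) = 84.1500

84.1500


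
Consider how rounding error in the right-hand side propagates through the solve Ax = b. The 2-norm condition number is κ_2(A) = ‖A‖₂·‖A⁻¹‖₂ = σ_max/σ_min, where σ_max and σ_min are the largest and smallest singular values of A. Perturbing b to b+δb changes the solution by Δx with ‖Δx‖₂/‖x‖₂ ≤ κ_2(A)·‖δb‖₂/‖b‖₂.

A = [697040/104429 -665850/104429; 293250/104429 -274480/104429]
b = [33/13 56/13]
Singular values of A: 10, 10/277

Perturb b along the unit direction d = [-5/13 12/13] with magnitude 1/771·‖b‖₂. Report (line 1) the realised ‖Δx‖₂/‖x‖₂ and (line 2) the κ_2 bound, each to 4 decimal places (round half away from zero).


largest singular value 10, smallest 10/277
κ_2(A) = 10 / (10/277) = 277.0000
perturbation bound = 277.0000·1/771 = 0.3593
solve Ax = b  →  x = [57.6000 59.9000]
‖b‖ = 5.0000, ‖x‖ = 83.1010
with δb = [-0.0025 0.0060], A·Δx = δb → ‖Δx‖ = 0.1796
relative error = 0.0022
so the bound overstates the realised error by a factor of ≈ 166.2019 (computed from the unrounded values)

0.0022
0.3593


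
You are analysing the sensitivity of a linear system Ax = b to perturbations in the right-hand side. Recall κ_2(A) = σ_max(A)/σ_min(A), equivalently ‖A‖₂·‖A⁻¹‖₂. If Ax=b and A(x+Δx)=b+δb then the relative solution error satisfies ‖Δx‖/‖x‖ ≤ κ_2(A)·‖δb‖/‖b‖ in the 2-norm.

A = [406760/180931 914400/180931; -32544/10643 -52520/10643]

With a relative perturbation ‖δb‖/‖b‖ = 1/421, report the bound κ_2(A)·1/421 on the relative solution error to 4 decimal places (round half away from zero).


form AᵀA = [560686144/38925121 1029611520/38925121; 1029611520/38925121 1942081600/38925121] with trace 8660096/134689 and determinant 2560000/134689
solving λ² − 8660096/134689·λ + 2560000/134689 = 0 gives λ = 64, 40000/134689
κ = σ_max/σ_min = 8/(200/367) = 14.6800
bound on ‖Δx‖/‖x‖: κ·ε = 14.6800·1/421 = 0.0349

0.0349


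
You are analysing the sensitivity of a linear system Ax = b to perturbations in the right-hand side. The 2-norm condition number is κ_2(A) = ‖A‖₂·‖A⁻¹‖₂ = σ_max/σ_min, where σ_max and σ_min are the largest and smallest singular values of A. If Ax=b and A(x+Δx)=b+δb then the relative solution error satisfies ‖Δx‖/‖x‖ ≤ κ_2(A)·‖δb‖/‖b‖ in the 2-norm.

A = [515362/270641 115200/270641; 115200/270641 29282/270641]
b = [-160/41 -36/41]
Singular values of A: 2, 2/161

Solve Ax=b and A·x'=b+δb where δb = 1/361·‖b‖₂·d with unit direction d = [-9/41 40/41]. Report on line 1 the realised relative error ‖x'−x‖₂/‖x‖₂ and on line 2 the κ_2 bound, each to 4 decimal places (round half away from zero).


0.4460
0.4460

from the listed singular values, σ₁ = 2, σ_n = 2/161
κ_2(A) = 2 / (2/161) = 161.0000
perturbation bound = 161.0000·1/361 = 0.4460
solve Ax = b  →  x = [-1.9512 -0.4390]
‖b‖ = 4.0000, ‖x‖ = 2.0000
with δb = [-0.0024 0.0108], A·Δx = δb → ‖Δx‖ = 0.8920
realised ‖Δx‖/‖x‖ = 0.4460
tightness: 0.4460 against a bound of 0.4460; the bound is attained (ratio 1)


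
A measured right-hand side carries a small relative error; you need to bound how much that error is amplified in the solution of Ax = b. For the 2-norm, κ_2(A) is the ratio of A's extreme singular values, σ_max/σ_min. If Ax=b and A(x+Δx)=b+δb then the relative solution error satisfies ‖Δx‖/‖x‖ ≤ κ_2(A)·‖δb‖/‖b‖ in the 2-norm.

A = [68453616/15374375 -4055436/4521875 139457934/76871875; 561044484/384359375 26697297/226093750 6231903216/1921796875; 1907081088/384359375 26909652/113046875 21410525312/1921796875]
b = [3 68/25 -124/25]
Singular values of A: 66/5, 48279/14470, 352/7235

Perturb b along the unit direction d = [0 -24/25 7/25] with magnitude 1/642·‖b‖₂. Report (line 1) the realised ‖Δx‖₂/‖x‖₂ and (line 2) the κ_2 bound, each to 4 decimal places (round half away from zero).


from the listed singular values, σ₁ = 66/5, σ_n = 352/7235
κ = σ_max/σ_min = (66/5)/(352/7235) = 271.3125
bound on ‖Δx‖/‖x‖: κ·ε = 271.3125·1/642 = 0.4226
solve Ax = b  →  x = [21.2207 78.5916 -11.5753]
2-norm of b is 6.4031; of x, 82.2250
Δx = A⁻¹·δb where δb = 1/642·6.4031·d; ‖Δx‖ = 0.2050
dividing the unrounded norms, ‖Δx‖/‖x‖ = 0.0025
tightness: 0.0025 against a bound of 0.4226 (unrounded ratio ≈ 0.0059)

0.0025
0.4226


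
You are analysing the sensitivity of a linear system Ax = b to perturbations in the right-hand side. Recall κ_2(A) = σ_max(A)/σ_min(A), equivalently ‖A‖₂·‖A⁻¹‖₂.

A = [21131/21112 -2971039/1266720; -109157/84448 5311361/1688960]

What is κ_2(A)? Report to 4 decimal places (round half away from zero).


155.9040

M = AᵀA = [19059557225/7131464704 -548762619955/85577576448; -548762619955/85577576448 15805126595329/1026930917376]. tr(M)=109761555241/6076514304, det(M)=1305015625/97224228864
λ_max, λ_min = (109761555241/6076514304 ± √12045616522395030568081/36924026086716604416)/2 = 289/16, 4515625/6076514304
σ_max=√(289/16)=(17/4), σ_min=√(4515625/6076514304)=(2125/77952) → κ = 155.9040


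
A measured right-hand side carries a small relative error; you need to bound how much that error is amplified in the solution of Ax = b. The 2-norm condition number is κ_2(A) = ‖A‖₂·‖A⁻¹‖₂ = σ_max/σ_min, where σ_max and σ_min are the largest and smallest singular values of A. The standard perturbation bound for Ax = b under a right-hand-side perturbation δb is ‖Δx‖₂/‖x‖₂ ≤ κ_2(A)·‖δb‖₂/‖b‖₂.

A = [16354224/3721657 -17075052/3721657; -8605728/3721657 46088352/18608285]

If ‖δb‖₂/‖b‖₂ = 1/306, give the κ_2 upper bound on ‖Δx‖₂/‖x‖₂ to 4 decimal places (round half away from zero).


0.6167

AᵀA = [1181727325440/47926404241 -6203702240064/239632021205; -6203702240064/239632021205 32571180657936/1198160106025]; tr = 73857745296/1424685025, det = 107495424/1424685025
λ_max, λ_min = (73857745296/1424685025 ± √5454353951725494825216/2029727420459250625)/2 = 1296/25, 82944/56987401
κ_2(A) = √(λ_max/λ_min) = √((1296/25) / (82944/56987401)) = 188.7250
bound on ‖Δx‖/‖x‖: κ·ε = 188.7250·1/306 = 0.6167


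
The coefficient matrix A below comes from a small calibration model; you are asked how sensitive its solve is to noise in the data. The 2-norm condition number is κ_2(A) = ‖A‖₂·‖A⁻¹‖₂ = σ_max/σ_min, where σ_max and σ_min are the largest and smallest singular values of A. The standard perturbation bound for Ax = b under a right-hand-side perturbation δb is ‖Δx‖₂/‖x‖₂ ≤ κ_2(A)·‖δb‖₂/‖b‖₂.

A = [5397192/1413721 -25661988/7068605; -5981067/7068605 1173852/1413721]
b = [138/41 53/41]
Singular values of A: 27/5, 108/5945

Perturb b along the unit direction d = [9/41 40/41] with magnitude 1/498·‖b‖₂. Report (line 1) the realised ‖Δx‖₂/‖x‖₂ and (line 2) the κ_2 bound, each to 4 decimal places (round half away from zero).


0.0036
0.5969

from the listed singular values, σ₁ = 27/5, σ_n = 108/5945
condition number: (27/5) ÷ (108/5945) = 297.2500
perturbation bound = 297.2500·1/498 = 0.5969
solve Ax = b  →  x = [76.3282 79.3391]
‖b‖ = 3.6056, ‖x‖ = 110.0940
with δb = [0.0016 0.0071], A·Δx = δb → ‖Δx‖ = 0.3985
realised ‖Δx‖/‖x‖ = 0.0036
so the bound overstates the realised error by a factor of ≈ 164.8867 (computed from the unrounded values)


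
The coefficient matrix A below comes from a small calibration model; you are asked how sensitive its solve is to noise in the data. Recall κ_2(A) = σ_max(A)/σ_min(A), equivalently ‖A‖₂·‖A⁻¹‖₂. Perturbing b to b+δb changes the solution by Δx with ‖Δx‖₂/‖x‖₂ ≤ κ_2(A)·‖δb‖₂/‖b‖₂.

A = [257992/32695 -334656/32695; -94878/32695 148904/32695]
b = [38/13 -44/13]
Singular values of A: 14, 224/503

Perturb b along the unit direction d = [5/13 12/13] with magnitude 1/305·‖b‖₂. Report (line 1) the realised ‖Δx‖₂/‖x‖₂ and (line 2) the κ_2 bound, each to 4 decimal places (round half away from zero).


0.0073
0.1031

largest singular value 14, smallest 224/503
condition number: 14 ÷ (224/503) = 31.4375
worst-case relative error ≤ 31.4375 × 1/305 = 0.1031
solve Ax = b  →  x = [-3.4214 -2.9232]
2-norm of b is 4.4721; of x, 4.5002
with δb = [0.0056 0.0135], A·Δx = δb → ‖Δx‖ = 0.0329
dividing the unrounded norms, ‖Δx‖/‖x‖ = 0.0073
so the bound overstates the realised error by a factor of ≈ 14.0877 (computed from the unrounded values)


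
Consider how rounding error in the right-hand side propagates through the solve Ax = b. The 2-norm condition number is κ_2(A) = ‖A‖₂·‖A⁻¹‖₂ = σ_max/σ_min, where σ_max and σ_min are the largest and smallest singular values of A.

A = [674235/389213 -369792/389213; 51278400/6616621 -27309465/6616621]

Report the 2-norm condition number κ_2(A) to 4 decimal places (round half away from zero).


form AᵀA = [1642386458025/26043827161 -875931641280/26043827161; -875931641280/26043827161 467178172641/26043827161] with trace 7299531594/90117049 and determinant 4100625/90117049
char-poly roots: 81 and 50625/90117049
κ_2(A) = √(λ_max/λ_min) = √(81 / (50625/90117049)) = 379.7200

379.7200


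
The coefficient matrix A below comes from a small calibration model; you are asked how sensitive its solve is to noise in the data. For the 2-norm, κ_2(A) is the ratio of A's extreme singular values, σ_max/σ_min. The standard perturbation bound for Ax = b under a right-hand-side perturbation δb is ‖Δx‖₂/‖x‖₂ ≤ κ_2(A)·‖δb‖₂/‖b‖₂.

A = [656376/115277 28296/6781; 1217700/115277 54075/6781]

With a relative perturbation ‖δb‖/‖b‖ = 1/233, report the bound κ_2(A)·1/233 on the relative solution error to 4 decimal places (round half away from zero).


AᵀA = [6621531984/45981961 4965878988/45981961; 4965878988/45981961 3724769241/45981961]; tr = 10346301225/45981961, det = 81000000/45981961
char-poly roots: 225 and 360000/45981961
κ = σ_max/σ_min = 15/(600/6781) = 169.5250
bound on ‖Δx‖/‖x‖: κ·ε = 169.5250·1/233 = 0.7276

0.7276


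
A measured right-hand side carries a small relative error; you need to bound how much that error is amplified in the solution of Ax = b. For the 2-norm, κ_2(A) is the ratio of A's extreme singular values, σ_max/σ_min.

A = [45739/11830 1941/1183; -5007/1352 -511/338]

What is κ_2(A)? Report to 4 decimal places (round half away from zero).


145.6000

AᵀA = [64183707961/2239182400 1337086557/111959120; 1337086557/111959120 27864853/5597956]; tr = 445737569/13249600, det = 707281/13249600
char-poly roots: 841/25 and 841/529984
σ_max=√(841/25)=(29/5), σ_min=√(841/529984)=(29/728) → κ = 145.6000


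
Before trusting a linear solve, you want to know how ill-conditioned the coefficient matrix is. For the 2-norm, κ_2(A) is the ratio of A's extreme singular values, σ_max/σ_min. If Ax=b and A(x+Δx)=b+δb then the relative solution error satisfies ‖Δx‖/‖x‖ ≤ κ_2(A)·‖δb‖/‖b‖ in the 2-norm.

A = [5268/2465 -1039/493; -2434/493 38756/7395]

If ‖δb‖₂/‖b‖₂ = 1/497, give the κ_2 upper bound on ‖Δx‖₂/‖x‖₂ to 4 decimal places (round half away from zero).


M = AᵀA = [175860724/6076225 -22150492/729147; -22150492/729147 1744919761/54686025]. tr(M)=3956797/65025, det(M)=114244/180625
solving λ² − 3956797/65025·λ + 114244/180625 = 0 gives λ = 1521/25, 676/65025
κ = σ_max/σ_min = (39/5)/(26/255) = 76.5000
perturbation bound = 76.5000·1/497 = 0.1539

0.1539
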